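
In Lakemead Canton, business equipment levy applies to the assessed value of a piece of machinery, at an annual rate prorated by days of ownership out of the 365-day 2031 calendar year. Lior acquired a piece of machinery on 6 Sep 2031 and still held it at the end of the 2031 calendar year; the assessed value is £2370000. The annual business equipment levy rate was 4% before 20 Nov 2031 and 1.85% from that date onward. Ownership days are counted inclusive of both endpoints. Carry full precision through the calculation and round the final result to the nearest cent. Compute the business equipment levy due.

6 Sep – 19 Nov 2031: 75 days at 4% → £2370000 × 4% × 75/365 = £19479.4521
20 Nov – 31 Dec 2031: 42 days at 1.85% → £2370000 × 1.85% × 42/365 = £5045.1781
Total = £24524.6301

£24524.63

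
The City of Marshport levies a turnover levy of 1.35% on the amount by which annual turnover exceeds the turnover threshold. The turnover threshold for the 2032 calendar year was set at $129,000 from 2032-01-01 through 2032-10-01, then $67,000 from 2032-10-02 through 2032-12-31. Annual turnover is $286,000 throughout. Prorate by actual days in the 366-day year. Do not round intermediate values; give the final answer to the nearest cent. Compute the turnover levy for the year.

$2,327.61

2032-01-01 to 2032-10-01: 275 days, exemption $129,000 → ($286,000 − $129,000) × 1.35% × 275/366 = $1,592.5205
2032-10-02 to 2032-12-31: 91 days, exemption $67,000 → ($286,000 − $67,000) × 1.35% × 91/366 = $735.0861
Total = $2,327.6066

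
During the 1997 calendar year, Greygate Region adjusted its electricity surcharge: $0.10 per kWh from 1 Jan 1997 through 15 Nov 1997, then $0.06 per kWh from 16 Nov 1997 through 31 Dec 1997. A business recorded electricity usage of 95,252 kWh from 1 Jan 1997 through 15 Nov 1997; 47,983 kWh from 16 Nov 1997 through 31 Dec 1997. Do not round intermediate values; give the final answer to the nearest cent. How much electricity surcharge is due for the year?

$12,404.18

1 Jan – 15 Nov 1997: 95,252 kWh at $0.10/kWh → $9,525.20
16 Nov – 31 Dec 1997: 47,983 kWh at $0.06/kWh → $2,878.98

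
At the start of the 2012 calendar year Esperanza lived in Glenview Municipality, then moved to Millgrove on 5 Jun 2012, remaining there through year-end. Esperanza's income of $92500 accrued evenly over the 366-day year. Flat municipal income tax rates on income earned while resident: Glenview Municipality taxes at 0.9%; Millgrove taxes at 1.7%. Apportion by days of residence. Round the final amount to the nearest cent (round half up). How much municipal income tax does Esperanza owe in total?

$1257.09

Glenview Municipality, 1 Jan – 4 Jun 2012: 156 days → $92500 × 0.9% × 156/366 = $354.8361
Millgrove, 5 Jun – 31 Dec 2012: 210 days → $92500 × 1.7% × 210/366 = $902.2541
Total = $1257.0902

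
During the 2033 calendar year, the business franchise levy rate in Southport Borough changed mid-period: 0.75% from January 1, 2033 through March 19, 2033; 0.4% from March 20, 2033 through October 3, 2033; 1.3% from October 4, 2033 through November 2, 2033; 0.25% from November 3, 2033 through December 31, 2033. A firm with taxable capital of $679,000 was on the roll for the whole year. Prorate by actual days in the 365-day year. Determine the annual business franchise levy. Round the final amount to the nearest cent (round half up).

January 1 – March 19, 2033: 78 days at 0.75% → $679,000 × 0.75% × 78/365 = $1,088.2603
March 20 – October 3, 2033: 198 days at 0.4% → $679,000 × 0.4% × 198/365 = $1,473.3370
October 4 – November 2, 2033: 30 days at 1.3% → $679,000 × 1.3% × 30/365 = $725.5068
November 3 – December 31, 2033: 59 days at 0.25% → $679,000 × 0.25% × 59/365 = $274.3904
Total = $3,561.4945

$3,561.49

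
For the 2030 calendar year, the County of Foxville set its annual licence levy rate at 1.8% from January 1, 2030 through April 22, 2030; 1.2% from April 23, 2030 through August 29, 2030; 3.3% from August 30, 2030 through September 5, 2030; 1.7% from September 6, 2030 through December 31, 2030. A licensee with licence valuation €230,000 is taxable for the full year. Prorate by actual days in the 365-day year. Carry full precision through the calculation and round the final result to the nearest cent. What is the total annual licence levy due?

January 1 – April 22, 2030: 112 days at 1.8% → €230,000 × 1.8% × 112/365 = €1,270.3562
April 23 – August 29, 2030: 129 days at 1.2% → €230,000 × 1.2% × 129/365 = €975.4521
August 30 – September 5, 2030: 7 days at 3.3% → €230,000 × 3.3% × 7/365 = €145.5616
September 6 – December 31, 2030: 117 days at 1.7% → €230,000 × 1.7% × 117/365 = €1,253.3425
Total = €3,644.7123

€3,644.71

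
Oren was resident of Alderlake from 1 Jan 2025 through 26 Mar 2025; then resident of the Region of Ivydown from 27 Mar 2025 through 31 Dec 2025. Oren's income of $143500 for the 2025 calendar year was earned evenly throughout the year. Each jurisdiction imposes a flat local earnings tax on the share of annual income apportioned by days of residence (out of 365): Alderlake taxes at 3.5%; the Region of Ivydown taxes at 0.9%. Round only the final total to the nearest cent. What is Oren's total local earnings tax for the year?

Alderlake, 1 Jan – 26 Mar 2025: 85 days → $143500 × 3.5% × 85/365 = $1169.6233
The Region of Ivydown, 27 Mar – 31 Dec 2025: 280 days → $143500 × 0.9% × 280/365 = $990.7397
Total = $2160.3630

$2160.36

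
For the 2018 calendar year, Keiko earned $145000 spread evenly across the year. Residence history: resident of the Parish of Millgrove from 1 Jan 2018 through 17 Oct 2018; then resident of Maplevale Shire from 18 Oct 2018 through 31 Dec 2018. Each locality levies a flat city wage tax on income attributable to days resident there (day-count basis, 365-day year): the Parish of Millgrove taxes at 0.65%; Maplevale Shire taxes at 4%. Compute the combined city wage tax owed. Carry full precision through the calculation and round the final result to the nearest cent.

The Parish of Millgrove, 1 Jan – 17 Oct 2018: 290 days → $145000 × 0.65% × 290/365 = $748.8356
Maplevale Shire, 18 Oct – 31 Dec 2018: 75 days → $145000 × 4% × 75/365 = $1191.7808
Total = $1940.6164

$1940.62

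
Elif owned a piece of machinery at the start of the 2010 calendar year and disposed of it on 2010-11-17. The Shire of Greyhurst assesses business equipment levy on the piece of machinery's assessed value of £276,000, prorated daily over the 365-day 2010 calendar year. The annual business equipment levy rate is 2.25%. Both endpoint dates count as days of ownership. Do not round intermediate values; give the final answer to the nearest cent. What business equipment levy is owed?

Days held (2010-01-01 to 2010-11-17): 321 out of 365
Tax = £276,000 × 2.25% × 321/365 = £5,461.3973

£5,461.40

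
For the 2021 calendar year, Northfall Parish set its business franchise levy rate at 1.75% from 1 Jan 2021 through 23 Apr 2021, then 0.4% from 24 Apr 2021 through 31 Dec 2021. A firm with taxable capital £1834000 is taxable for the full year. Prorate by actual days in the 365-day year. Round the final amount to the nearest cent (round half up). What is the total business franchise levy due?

1 Jan – 23 Apr 2021: 113 days at 1.75% → £1834000 × 1.75% × 113/365 = £9936.2603
24 Apr – 31 Dec 2021: 252 days at 0.4% → £1834000 × 0.4% × 252/365 = £5064.8548
Total = £15001.1151

£15001.12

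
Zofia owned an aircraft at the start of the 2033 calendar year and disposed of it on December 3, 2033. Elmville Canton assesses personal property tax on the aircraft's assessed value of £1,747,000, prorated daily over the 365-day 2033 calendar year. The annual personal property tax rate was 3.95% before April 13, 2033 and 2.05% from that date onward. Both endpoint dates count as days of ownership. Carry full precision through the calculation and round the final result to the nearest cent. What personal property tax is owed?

£42,342.02

January 1 – April 12, 2033: 102 days at 3.95% → £1,747,000 × 3.95% × 102/365 = £19,284.0082
April 13 – December 3, 2033: 235 days at 2.05% → £1,747,000 × 2.05% × 235/365 = £23,058.0068
Total = £42,342.0151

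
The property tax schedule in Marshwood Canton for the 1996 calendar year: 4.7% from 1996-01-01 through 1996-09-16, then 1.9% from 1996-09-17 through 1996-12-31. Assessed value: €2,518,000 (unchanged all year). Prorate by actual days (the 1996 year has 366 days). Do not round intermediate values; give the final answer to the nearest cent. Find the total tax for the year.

1996-01-01 to 1996-09-16: 260 days at 4.7% → €2,518,000 × 4.7% × 260/366 = €84,070.9290
1996-09-17 to 1996-12-31: 106 days at 1.9% → €2,518,000 × 1.9% × 106/366 = €13,855.8798
Total = €97,926.8087

€97,926.81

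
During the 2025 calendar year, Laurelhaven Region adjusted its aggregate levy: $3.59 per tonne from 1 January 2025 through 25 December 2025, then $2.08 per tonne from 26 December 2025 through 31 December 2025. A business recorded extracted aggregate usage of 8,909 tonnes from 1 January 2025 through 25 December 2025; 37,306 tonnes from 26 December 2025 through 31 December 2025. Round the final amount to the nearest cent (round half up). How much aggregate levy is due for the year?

1 January – 25 December 2025: 8,909 tonnes at $3.59/tonne → $31,983.31
26 December – 31 December 2025: 37,306 tonnes at $2.08/tonne → $77,596.48

$109,579.79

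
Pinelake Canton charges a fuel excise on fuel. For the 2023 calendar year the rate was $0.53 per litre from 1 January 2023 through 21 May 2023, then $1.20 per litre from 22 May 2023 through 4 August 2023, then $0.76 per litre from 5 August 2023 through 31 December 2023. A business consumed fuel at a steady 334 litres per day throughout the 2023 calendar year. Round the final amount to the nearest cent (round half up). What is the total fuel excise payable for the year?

1 January – 21 May 2023: 141 days × 334 litres/day = 47,094 litres at $0.53/litre → $24,959.82
22 May – 4 August 2023: 75 days × 334 litres/day = 25,050 litres at $1.20/litre → $30,060.00
5 August – 31 December 2023: 149 days × 334 litres/day = 49,766 litres at $0.76/litre → $37,822.16

$92,841.98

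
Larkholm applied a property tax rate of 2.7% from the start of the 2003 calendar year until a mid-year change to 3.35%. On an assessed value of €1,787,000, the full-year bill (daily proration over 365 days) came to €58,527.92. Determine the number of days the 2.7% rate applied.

Let d = days at the first rate; then 365 − d days at the second rate.
€1,787,000 × [2.7%·d + 3.35%·(365−d)] / 365 = €58,527.92
Solving gives d = 42, so the new rate took effect on 12 February 2003.

42 days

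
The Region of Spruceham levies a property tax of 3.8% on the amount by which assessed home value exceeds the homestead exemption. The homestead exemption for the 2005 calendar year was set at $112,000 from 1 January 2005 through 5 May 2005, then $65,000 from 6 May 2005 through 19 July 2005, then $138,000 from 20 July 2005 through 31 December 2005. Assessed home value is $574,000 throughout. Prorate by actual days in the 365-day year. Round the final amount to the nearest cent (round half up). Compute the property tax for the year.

$17,476.36

1 January – 5 May 2005: 125 days, exemption $112,000 → ($574,000 − $112,000) × 3.8% × 125/365 = $6,012.3288
6 May – 19 July 2005: 75 days, exemption $65,000 → ($574,000 − $65,000) × 3.8% × 75/365 = $3,974.3836
20 July – 31 December 2005: 165 days, exemption $138,000 → ($574,000 − $138,000) × 3.8% × 165/365 = $7,489.6438
Total = $17,476.3562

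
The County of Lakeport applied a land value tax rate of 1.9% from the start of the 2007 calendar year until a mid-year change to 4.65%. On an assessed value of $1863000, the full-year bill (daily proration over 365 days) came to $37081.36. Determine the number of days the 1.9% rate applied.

353 days

Let d = days at the first rate; then 365 − d days at the second rate.
$1863000 × [1.9%·d + 4.65%·(365−d)] / 365 = $37081.36
Solving gives d = 353, so the new rate took effect on 20 December 2007.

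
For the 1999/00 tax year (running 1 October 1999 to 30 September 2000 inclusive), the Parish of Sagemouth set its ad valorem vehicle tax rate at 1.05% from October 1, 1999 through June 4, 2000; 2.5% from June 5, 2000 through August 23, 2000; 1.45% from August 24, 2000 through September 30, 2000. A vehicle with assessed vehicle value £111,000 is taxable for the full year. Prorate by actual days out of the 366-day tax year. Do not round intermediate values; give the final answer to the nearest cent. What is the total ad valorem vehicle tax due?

October 1, 1999 – June 4, 2000: 248 days at 1.05% → £111,000 × 1.05% × 248/366 = £789.7377
June 5 – August 23, 2000: 80 days at 2.5% → £111,000 × 2.5% × 80/366 = £606.5574
August 24 – September 30, 2000: 38 days at 1.45% → £111,000 × 1.45% × 38/366 = £167.1066
Total = £1,563.4016

£1,563.40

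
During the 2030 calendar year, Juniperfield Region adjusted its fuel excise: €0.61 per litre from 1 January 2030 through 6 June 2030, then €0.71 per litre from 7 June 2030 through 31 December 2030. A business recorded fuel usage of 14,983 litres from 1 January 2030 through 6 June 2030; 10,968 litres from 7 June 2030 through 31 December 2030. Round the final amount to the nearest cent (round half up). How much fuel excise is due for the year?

€16,926.91

1 January – 6 June 2030: 14,983 litres at €0.61/litre → €9,139.63
7 June – 31 December 2030: 10,968 litres at €0.71/litre → €7,787.28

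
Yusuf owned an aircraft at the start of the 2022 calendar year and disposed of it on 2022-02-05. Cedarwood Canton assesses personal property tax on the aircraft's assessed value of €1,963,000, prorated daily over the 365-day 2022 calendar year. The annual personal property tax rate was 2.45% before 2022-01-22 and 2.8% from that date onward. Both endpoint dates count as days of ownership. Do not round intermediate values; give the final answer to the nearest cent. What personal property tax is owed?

€5,025.82

2022-01-01 to 2022-01-21: 21 days at 2.45% → €1,963,000 × 2.45% × 21/365 = €2,767.0233
2022-01-22 to 2022-02-05: 15 days at 2.8% → €1,963,000 × 2.8% × 15/365 = €2,258.7945
Total = €5,025.8178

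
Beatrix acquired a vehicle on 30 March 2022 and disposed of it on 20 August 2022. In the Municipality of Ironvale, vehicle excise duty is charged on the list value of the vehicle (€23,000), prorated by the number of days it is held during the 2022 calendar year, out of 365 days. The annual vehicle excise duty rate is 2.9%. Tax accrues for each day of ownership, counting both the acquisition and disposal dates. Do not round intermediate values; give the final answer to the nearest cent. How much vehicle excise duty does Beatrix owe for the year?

€263.15

Days held (30 March – 20 August 2022): 144 out of 365
Tax = €23,000 × 2.9% × 144/365 = €263.1452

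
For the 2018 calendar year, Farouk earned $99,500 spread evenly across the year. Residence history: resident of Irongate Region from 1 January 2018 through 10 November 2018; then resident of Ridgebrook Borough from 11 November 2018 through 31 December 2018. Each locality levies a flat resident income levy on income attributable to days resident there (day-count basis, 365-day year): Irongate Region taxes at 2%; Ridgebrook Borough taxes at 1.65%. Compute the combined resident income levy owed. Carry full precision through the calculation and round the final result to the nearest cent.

Irongate Region, 1 January – 10 November 2018: 314 days → $99,500 × 2% × 314/365 = $1,711.9452
Ridgebrook Borough, 11 November – 31 December 2018: 51 days → $99,500 × 1.65% × 51/365 = $229.3952
Total = $1,941.3404

$1,941.34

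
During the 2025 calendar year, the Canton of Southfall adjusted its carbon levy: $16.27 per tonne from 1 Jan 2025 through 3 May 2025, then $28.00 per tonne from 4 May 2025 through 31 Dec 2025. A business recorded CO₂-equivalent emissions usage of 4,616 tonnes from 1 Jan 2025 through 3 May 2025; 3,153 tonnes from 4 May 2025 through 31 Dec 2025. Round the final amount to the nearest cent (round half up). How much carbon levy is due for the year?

$163,386.32

1 Jan – 3 May 2025: 4,616 tonnes at $16.27/tonne → $75,102.32
4 May – 31 Dec 2025: 3,153 tonnes at $28.00/tonne → $88,284.00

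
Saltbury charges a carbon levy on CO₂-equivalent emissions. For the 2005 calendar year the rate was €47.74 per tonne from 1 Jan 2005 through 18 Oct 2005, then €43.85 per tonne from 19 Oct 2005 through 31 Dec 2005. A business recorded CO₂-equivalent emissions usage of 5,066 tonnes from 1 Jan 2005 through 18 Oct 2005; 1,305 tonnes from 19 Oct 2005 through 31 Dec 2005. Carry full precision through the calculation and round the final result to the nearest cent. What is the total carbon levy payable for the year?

€299075.09

1 Jan – 18 Oct 2005: 5,066 tonnes at €47.74/tonne → €241850.84
19 Oct – 31 Dec 2005: 1,305 tonnes at €43.85/tonne → €57224.25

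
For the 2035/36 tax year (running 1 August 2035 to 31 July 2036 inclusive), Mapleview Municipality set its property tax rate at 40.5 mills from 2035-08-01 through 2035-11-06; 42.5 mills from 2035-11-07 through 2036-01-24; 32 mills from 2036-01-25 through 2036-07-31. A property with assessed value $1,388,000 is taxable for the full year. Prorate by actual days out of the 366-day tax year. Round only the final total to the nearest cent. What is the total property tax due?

2035-08-01 to 2035-11-06: 98 days at 40.5 mills → $1,388,000 × 4.05% × 98/366 = $15,051.8361
2035-11-07 to 2036-01-24: 79 days at 42.5 mills → $1,388,000 × 4.25% × 79/366 = $12,732.8142
2036-01-25 to 2036-07-31: 189 days at 32 mills → $1,388,000 × 3.2% × 189/366 = $22,936.1311
Total = $50,720.7814

$50,720.78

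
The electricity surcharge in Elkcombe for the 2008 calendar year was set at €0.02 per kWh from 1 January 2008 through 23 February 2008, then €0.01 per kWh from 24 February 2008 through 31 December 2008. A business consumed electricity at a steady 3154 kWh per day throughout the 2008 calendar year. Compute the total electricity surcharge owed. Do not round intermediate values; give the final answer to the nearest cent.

€13246.80

1 January – 23 February 2008: 54 days × 3154 kWh/day = 170,316 kWh at €0.02/kWh → €3406.32
24 February – 31 December 2008: 312 days × 3154 kWh/day = 984,048 kWh at €0.01/kWh → €9840.48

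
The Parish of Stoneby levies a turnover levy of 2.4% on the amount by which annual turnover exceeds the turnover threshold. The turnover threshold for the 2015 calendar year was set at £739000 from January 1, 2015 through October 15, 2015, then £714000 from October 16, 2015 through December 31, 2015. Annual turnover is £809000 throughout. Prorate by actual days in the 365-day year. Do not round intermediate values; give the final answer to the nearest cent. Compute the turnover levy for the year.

£1806.58

January 1 – October 15, 2015: 288 days, exemption £739000 → (£809000 − £739000) × 2.4% × 288/365 = £1325.5890
October 16 – December 31, 2015: 77 days, exemption £714000 → (£809000 − £714000) × 2.4% × 77/365 = £480.9863
Total = £1806.5753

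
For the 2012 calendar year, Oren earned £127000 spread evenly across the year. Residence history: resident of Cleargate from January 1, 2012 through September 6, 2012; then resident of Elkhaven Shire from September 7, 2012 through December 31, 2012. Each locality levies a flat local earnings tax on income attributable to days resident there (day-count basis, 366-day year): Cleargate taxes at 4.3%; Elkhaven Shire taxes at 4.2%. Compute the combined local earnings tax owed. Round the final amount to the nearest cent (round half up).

£5420.75

Cleargate, January 1 – September 6, 2012: 250 days → £127000 × 4.3% × 250/366 = £3730.1913
Elkhaven Shire, September 7 – December 31, 2012: 116 days → £127000 × 4.2% × 116/366 = £1690.5574
Total = £5420.7486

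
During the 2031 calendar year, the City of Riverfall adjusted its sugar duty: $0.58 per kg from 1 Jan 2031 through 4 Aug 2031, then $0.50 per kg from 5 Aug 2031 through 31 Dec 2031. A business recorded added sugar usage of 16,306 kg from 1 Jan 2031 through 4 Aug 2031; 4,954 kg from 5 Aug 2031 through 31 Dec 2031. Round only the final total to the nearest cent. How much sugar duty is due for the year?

$11934.48

1 Jan – 4 Aug 2031: 16,306 kg at $0.58/kg → $9457.48
5 Aug – 31 Dec 2031: 4,954 kg at $0.50/kg → $2477.00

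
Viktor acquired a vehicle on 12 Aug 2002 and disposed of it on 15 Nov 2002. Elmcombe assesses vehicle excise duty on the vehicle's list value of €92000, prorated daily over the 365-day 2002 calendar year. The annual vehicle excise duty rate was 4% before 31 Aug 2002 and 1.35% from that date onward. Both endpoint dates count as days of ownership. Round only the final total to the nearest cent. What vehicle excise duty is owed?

12 Aug – 30 Aug 2002: 19 days at 4% → €92000 × 4% × 19/365 = €191.5616
31 Aug – 15 Nov 2002: 77 days at 1.35% → €92000 × 1.35% × 77/365 = €262.0110
Total = €453.5726

€453.57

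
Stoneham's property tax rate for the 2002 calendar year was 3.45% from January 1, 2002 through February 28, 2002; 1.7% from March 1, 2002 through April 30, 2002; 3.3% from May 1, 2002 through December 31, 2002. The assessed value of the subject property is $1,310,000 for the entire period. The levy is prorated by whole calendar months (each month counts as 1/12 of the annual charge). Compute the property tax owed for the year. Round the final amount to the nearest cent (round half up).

$40,064.17

January 1 – February 28, 2002: 2 months at 3.45% → $1,310,000 × 3.45% × 2/12 = $7,532.5000
March 1 – April 30, 2002: 2 months at 1.7% → $1,310,000 × 1.7% × 2/12 = $3,711.6667
May 1 – December 31, 2002: 8 months at 3.3% → $1,310,000 × 3.3% × 8/12 = $28,820.0000
Total = $40,064.1667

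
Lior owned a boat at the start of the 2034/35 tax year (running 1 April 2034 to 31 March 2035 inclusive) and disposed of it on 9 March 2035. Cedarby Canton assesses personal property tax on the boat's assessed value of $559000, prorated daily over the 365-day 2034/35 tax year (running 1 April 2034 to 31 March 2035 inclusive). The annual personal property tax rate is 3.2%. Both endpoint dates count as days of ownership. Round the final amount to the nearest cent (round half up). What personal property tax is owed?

Days held (1 April 2034 – 9 March 2035): 343 out of 365
Tax = $559000 × 3.2% × 343/365 = $16809.8192

$16809.82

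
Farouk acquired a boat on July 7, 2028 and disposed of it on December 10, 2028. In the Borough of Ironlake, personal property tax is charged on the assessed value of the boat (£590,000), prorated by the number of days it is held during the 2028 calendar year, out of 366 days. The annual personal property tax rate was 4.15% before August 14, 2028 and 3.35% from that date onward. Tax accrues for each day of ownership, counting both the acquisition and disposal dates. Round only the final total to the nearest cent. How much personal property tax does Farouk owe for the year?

July 7 – August 13, 2028: 38 days at 4.15% → £590,000 × 4.15% × 38/366 = £2,542.1585
August 14 – December 10, 2028: 119 days at 3.35% → £590,000 × 3.35% × 119/366 = £6,426.3251
Total = £8,968.4836

£8,968.48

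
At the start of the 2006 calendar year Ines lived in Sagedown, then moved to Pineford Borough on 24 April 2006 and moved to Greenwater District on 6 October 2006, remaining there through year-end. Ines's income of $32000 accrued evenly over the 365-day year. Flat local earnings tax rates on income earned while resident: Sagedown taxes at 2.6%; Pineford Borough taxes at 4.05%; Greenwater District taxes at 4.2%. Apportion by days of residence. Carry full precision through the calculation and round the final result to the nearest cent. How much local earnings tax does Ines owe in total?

Sagedown, 1 January – 23 April 2006: 113 days → $32000 × 2.6% × 113/365 = $257.5781
Pineford Borough, 24 April – 5 October 2006: 165 days → $32000 × 4.05% × 165/365 = $585.8630
Greenwater District, 6 October – 31 December 2006: 87 days → $32000 × 4.2% × 87/365 = $320.3507
Total = $1163.7918

$1163.79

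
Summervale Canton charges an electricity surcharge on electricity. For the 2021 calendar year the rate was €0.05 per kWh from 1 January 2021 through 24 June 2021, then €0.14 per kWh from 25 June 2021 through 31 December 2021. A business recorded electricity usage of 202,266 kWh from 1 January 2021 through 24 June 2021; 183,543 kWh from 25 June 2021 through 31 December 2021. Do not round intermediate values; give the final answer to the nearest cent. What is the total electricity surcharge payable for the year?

€35,809.32

1 January – 24 June 2021: 202,266 kWh at €0.05/kWh → €10,113.30
25 June – 31 December 2021: 183,543 kWh at €0.14/kWh → €25,696.02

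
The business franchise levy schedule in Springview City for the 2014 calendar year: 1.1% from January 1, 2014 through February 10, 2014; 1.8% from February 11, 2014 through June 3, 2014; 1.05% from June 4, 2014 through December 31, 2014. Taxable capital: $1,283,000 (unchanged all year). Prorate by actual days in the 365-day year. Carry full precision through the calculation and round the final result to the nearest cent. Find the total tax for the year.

$16,522.58

January 1 – February 10, 2014: 41 days at 1.1% → $1,283,000 × 1.1% × 41/365 = $1,585.2959
February 11 – June 3, 2014: 113 days at 1.8% → $1,283,000 × 1.8% × 113/365 = $7,149.6493
June 4 – December 31, 2014: 211 days at 1.05% → $1,283,000 × 1.05% × 211/365 = $7,787.6342
Total = $16,522.5795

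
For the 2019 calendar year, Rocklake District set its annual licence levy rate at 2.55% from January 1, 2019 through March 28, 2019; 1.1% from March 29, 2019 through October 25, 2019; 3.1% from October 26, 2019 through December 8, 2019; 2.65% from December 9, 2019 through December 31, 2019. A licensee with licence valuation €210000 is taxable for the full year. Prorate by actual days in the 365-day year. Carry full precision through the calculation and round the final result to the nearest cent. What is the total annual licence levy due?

January 1 – March 28, 2019: 87 days at 2.55% → €210000 × 2.55% × 87/365 = €1276.3973
March 29 – October 25, 2019: 211 days at 1.1% → €210000 × 1.1% × 211/365 = €1335.3699
October 26 – December 8, 2019: 44 days at 3.1% → €210000 × 3.1% × 44/365 = €784.7671
December 9 – December 31, 2019: 23 days at 2.65% → €210000 × 2.65% × 23/365 = €350.6712
Total = €3747.2055

€3747.21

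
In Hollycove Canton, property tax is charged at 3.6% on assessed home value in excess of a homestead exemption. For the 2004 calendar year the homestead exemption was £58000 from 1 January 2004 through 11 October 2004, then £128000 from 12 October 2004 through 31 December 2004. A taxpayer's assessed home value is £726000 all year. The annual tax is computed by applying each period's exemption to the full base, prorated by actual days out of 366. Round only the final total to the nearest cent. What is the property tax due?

£23490.30

1 January – 11 October 2004: 285 days, exemption £58000 → (£726000 − £58000) × 3.6% × 285/366 = £18725.9016
12 October – 31 December 2004: 81 days, exemption £128000 → (£726000 − £128000) × 3.6% × 81/366 = £4764.3934
Total = £23490.2951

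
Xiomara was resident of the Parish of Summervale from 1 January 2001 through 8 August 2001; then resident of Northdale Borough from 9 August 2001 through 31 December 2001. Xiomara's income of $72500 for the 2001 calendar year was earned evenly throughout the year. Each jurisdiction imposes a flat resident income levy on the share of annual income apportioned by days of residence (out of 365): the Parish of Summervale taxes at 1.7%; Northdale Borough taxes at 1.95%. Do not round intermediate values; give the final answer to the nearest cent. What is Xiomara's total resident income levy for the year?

The Parish of Summervale, 1 January – 8 August 2001: 220 days → $72500 × 1.7% × 220/365 = $742.8767
Northdale Borough, 9 August – 31 December 2001: 145 days → $72500 × 1.95% × 145/365 = $561.6267
Total = $1304.5034

$1304.50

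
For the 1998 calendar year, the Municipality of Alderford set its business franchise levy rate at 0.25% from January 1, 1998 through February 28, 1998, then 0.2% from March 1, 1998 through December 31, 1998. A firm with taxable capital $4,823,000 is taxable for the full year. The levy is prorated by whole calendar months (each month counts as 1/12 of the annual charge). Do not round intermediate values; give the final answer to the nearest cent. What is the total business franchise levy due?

January 1 – February 28, 1998: 2 months at 0.25% → $4,823,000 × 0.25% × 2/12 = $2,009.5833
March 1 – December 31, 1998: 10 months at 0.2% → $4,823,000 × 0.2% × 10/12 = $8,038.3333
Total = $10,047.9167

$10,047.92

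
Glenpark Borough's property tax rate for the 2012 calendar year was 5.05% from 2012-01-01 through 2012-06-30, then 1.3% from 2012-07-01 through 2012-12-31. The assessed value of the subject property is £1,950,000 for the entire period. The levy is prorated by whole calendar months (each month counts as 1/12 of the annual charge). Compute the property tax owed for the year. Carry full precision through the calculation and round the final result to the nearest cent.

£61,912.50

2012-01-01 to 2012-06-30: 6 months at 5.05% → £1,950,000 × 5.05% × 6/12 = £49,237.5000
2012-07-01 to 2012-12-31: 6 months at 1.3% → £1,950,000 × 1.3% × 6/12 = £12,675.0000
Total = £61,912.5000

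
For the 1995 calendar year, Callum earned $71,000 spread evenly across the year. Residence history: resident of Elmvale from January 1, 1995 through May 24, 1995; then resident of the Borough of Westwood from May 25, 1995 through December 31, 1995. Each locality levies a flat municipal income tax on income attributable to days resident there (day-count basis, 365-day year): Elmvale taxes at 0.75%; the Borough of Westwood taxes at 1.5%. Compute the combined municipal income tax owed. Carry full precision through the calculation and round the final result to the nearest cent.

$854.92

Elmvale, January 1 – May 24, 1995: 144 days → $71,000 × 0.75% × 144/365 = $210.0822
The Borough of Westwood, May 25 – December 31, 1995: 221 days → $71,000 × 1.5% × 221/365 = $644.8356
Total = $854.9178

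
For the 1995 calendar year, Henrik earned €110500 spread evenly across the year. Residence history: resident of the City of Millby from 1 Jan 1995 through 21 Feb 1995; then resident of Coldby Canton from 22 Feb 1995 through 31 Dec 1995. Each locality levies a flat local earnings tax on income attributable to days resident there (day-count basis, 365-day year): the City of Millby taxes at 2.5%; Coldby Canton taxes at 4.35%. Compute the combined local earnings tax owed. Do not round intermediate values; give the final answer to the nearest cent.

€4515.51

The City of Millby, 1 Jan – 21 Feb 1995: 52 days → €110500 × 2.5% × 52/365 = €393.5616
Coldby Canton, 22 Feb – 31 Dec 1995: 313 days → €110500 × 4.35% × 313/365 = €4121.9527
Total = €4515.5144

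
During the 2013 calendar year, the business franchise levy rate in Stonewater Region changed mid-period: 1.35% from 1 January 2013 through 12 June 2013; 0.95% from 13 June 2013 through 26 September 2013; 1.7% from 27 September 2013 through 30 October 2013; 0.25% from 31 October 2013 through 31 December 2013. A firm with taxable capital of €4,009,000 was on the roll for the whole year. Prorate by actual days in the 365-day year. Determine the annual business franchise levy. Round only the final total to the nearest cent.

1 January – 12 June 2013: 163 days at 1.35% → €4,009,000 × 1.35% × 163/365 = €24,169.3274
13 June – 26 September 2013: 106 days at 0.95% → €4,009,000 × 0.95% × 106/365 = €11,060.4466
27 September – 30 October 2013: 34 days at 1.7% → €4,009,000 × 1.7% × 34/365 = €6,348.4986
31 October – 31 December 2013: 62 days at 0.25% → €4,009,000 × 0.25% × 62/365 = €1,702.4521
Total = €43,280.7247

€43,280.72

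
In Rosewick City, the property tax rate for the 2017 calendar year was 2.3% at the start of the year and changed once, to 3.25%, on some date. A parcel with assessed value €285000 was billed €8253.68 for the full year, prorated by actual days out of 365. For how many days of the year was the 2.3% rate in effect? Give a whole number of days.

136 days

Let d = days at the first rate; then 365 − d days at the second rate.
€285000 × [2.3%·d + 3.25%·(365−d)] / 365 = €8253.68
Solving gives d = 136, so the new rate took effect on 17 May 2017.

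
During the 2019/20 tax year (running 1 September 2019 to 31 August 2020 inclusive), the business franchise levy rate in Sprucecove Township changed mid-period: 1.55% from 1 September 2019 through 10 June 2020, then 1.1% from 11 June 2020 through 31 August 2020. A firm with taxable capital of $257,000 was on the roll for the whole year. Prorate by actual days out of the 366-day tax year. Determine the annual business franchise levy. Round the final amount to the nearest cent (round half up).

$3,724.39

1 September 2019 – 10 June 2020: 284 days at 1.55% → $257,000 × 1.55% × 284/366 = $3,091.0219
11 June – 31 August 2020: 82 days at 1.1% → $257,000 × 1.1% × 82/366 = $633.3716
Total = $3,724.3934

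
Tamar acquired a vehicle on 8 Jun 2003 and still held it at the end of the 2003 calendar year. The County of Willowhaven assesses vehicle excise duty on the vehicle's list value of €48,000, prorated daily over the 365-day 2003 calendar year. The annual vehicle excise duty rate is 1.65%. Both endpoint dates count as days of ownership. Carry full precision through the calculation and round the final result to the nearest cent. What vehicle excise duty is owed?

€449.16

Days held (8 Jun – 31 Dec 2003): 207 out of 365
Tax = €48,000 × 1.65% × 207/365 = €449.1616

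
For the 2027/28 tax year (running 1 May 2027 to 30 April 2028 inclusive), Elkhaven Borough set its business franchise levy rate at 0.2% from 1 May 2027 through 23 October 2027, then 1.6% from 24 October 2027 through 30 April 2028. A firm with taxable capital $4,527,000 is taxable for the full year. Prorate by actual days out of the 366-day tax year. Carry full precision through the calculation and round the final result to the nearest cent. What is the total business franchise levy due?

$41,955.15

1 May – 23 October 2027: 176 days at 0.2% → $4,527,000 × 0.2% × 176/366 = $4,353.8361
24 October 2027 – 30 April 2028: 190 days at 1.6% → $4,527,000 × 1.6% × 190/366 = $37,601.3115
Total = $41,955.1475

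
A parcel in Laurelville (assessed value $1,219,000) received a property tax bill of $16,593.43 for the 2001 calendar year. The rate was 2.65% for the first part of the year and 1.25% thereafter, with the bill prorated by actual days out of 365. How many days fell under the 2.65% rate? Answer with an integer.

Let d = days at the first rate; then 365 − d days at the second rate.
$1,219,000 × [2.65%·d + 1.25%·(365−d)] / 365 = $16,593.43
Solving gives d = 29, so the new rate took effect on January 30, 2001.

29 days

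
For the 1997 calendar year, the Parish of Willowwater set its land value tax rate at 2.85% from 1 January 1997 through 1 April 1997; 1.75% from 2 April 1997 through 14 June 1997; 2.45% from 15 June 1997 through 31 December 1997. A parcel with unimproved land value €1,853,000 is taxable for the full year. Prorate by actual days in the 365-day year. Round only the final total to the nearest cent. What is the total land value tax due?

1 January – 1 April 1997: 91 days at 2.85% → €1,853,000 × 2.85% × 91/365 = €13,166.4534
2 April – 14 June 1997: 74 days at 1.75% → €1,853,000 × 1.75% × 74/365 = €6,574.3425
15 June – 31 December 1997: 200 days at 2.45% → €1,853,000 × 2.45% × 200/365 = €24,875.8904
Total = €44,616.6863

€44,616.69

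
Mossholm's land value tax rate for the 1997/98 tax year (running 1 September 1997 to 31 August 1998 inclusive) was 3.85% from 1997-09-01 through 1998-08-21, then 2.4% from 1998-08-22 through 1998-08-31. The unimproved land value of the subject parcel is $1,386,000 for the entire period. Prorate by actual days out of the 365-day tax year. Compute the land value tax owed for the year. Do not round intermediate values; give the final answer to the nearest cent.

1997-09-01 to 1998-08-21: 355 days at 3.85% → $1,386,000 × 3.85% × 355/365 = $51,899.0548
1998-08-22 to 1998-08-31: 10 days at 2.4% → $1,386,000 × 2.4% × 10/365 = $911.3425
Total = $52,810.3973

$52,810.40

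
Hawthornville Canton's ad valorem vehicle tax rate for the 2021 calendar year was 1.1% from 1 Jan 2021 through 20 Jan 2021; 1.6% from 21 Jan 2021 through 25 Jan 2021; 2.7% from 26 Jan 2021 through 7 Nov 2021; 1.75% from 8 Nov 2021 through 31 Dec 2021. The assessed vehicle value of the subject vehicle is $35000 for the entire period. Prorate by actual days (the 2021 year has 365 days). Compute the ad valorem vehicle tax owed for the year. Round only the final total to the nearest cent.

$859.85

1 Jan – 20 Jan 2021: 20 days at 1.1% → $35000 × 1.1% × 20/365 = $21.0959
21 Jan – 25 Jan 2021: 5 days at 1.6% → $35000 × 1.6% × 5/365 = $7.6712
26 Jan – 7 Nov 2021: 286 days at 2.7% → $35000 × 2.7% × 286/365 = $740.4658
8 Nov – 31 Dec 2021: 54 days at 1.75% → $35000 × 1.75% × 54/365 = $90.6164
Total = $859.8493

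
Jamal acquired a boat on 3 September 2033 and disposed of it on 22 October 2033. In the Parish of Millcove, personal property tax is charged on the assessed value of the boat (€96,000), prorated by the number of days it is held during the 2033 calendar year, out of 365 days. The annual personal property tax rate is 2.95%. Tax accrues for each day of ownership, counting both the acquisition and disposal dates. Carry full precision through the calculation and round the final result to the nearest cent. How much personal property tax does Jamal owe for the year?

€387.95

Days held (3 September – 22 October 2033): 50 out of 365
Tax = €96,000 × 2.95% × 50/365 = €387.9452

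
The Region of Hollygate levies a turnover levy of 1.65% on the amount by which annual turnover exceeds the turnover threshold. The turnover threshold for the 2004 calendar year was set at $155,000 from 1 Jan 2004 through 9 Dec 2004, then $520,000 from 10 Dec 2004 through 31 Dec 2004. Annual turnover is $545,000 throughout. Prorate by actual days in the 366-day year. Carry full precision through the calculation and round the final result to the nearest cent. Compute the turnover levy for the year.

1 Jan – 9 Dec 2004: 344 days, exemption $155,000 → ($545,000 − $155,000) × 1.65% × 344/366 = $6,048.1967
10 Dec – 31 Dec 2004: 22 days, exemption $520,000 → ($545,000 − $520,000) × 1.65% × 22/366 = $24.7951
Total = $6,072.9918

$6,072.99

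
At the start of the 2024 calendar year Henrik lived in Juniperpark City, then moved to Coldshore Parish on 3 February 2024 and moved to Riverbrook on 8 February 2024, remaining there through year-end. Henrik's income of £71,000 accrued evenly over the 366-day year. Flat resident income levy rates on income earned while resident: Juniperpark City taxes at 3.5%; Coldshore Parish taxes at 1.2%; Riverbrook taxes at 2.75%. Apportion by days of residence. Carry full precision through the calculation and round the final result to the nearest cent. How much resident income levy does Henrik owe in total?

Juniperpark City, 1 January – 2 February 2024: 33 days → £71,000 × 3.5% × 33/366 = £224.0574
Coldshore Parish, 3 February – 7 February 2024: 5 days → £71,000 × 1.2% × 5/366 = £11.6393
Riverbrook, 8 February – 31 December 2024: 328 days → £71,000 × 2.75% × 328/366 = £1,749.7814
Total = £1,985.4781

£1,985.48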